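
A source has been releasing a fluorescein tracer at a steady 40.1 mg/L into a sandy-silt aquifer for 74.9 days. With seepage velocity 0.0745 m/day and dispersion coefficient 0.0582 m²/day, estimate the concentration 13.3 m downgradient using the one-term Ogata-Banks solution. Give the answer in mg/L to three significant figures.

0.179 mg/L

For a continuous step input, C/C₀ ≈ ½·erfc((x−vt)/(2√(Dt))).
vt = 0.0745 × 74.9 = 5.58005 m and 2√(Dt) = 2√(0.0582 × 74.9) = 4.176 m.
Argument (x−vt)/(2√(Dt)) = (13.3 − 5.58005)/4.176 = 1.849; ½·erfc(1.849) = 0.004463.
C = 40.1 × 0.004463 = 0.179 mg/L.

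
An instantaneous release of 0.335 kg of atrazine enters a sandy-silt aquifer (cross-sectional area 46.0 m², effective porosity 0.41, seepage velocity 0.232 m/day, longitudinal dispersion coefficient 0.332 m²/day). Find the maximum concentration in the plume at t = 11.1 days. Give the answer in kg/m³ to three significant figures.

0.00261 kg/m³

The peak of an instantaneous 1D plume sits at x = vt; there the Gaussian factor is 1 and C_max = M/(n_e·A·√(4πDt)), where n_e·A is the pore area the mass is dissolved in.
√(4πDt) = √(4π × 0.332 × 11.1) = 6.805 m, so C_max = 0.335/(0.41 × 46.0 × 6.805) = 0.00261 kg/m³.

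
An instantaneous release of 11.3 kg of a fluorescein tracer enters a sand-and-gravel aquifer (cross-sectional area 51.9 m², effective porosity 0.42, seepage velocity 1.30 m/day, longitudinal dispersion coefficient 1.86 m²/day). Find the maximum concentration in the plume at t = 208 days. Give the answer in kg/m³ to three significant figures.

The peak of an instantaneous 1D plume sits at x = vt; there the Gaussian factor is 1 and C_max = M/(n_e·A·√(4πDt)), where n_e·A is the pore area the mass is dissolved in.
√(4πDt) = √(4π × 1.86 × 208) = 69.73 m, so C_max = 11.3/(0.42 × 51.9 × 69.73) = 0.00743 kg/m³.

0.00743 kg/m³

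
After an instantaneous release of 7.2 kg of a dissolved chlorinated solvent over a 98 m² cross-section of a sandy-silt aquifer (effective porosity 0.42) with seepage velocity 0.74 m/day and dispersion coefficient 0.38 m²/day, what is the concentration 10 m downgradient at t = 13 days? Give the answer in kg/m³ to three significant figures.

For an instantaneous plane source, C(x,t) = M/(n_e·A·√(4πDt)) · exp(−(x−vt)²/(4Dt)), with n_e·A the pore (flow) area.
Plume center vt = 0.74 × 13 = 9.62 m, so the well at 10 m is 0.38 m downgradient of the peak.
√(4πDt) = 7.879 m, giving peak height M/(n_e·A·√(4πDt)) = 7.2/(0.42 × 98 × 7.879) = 0.02220 kg/m³.
(x−vt)²/(4Dt) = (0.38)²/(4 × 0.38 × 13) = 0.007308; exp(−0.007308) = 0.9927.
C = 0.02220 × 0.9927 = 0.0220 kg/m³.

0.0220 kg/m³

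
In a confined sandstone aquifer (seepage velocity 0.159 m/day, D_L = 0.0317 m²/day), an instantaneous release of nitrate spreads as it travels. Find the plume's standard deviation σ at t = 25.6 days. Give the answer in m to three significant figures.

1.27 m

Dispersive spreading gives a Gaussian with σ² = 2Dt; advection only shifts the center.
σ = √(2 × 0.0317 × 25.6) = 1.27 m.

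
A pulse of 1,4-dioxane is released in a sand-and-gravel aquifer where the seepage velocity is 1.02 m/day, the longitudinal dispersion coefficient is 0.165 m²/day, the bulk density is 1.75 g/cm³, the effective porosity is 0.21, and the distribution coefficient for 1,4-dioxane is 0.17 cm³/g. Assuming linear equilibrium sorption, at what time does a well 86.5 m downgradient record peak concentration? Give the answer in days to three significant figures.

Retardation factor R = 1 + ρ_b·K_d/n = 1 + 1.75 × 0.17/0.21 = 2.417.
Sorption retards both mechanisms: v_R = v/R = 0.4220 m/day, D_R = D/R = 0.06827 m²/day.
Peak time from v_R²t² + 2D_R t − x² = 0: t = (√(D_R² + v_R²x²) − D_R)/v_R².
√(D_R² + v_R²x²) = √(0.06827² + 0.4220² × 86.5²) = 36.50; v_R² = 0.1781.
t = (36.50 − 0.06827)/0.1781 = 205 days.

205 days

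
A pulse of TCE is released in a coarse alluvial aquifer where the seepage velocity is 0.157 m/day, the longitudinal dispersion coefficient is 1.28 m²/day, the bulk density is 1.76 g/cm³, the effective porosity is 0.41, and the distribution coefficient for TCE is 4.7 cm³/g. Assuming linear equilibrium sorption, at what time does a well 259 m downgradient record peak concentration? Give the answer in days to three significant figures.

Retardation factor R = 1 + ρ_b·K_d/n = 1 + 1.76 × 4.7/0.41 = 21.18.
Sorption retards both mechanisms: v_R = v/R = 0.007413 m/day, D_R = D/R = 0.06043 m²/day.
Peak time from v_R²t² + 2D_R t − x² = 0: t = (√(D_R² + v_R²x²) − D_R)/v_R².
√(D_R² + v_R²x²) = √(0.06043² + 0.007413² × 259²) = 1.921; v_R² = 5.495e-05.
t = (1.921 − 0.06043)/5.495e-05 = 33900 days.

33900 days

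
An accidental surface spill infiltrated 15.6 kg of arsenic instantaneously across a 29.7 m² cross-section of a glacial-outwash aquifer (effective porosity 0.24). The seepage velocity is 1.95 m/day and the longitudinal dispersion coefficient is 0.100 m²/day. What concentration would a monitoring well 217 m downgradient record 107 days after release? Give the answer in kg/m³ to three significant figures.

0.0370 kg/m³

For an instantaneous plane source, C(x,t) = M/(n_e·A·√(4πDt)) · exp(−(x−vt)²/(4Dt)), with n_e·A the pore (flow) area.
Plume center vt = 1.95 × 107 = 208.65 m, so the well at 217 m is 8.35 m downgradient of the peak.
√(4πDt) = 11.60 m, giving peak height M/(n_e·A·√(4πDt)) = 15.6/(0.24 × 29.7 × 11.60) = 0.1887 kg/m³.
(x−vt)²/(4Dt) = (8.35)²/(4 × 0.100 × 107) = 1.629; exp(−1.629) = 0.1961.
C = 0.1887 × 0.1961 = 0.0370 kg/m³.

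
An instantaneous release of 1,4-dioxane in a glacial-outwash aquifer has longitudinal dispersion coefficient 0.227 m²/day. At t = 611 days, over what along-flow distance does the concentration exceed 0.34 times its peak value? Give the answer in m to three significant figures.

The plume is Gaussian with σ = √(2Dt) = √(2 × 0.227 × 611) = 16.66 m.
C/C_peak = exp(−Δx²/(2σ²)) = 0.34 ⇒ Δx = σ·√(−2 ln 0.34) = 16.66 × 1.469 = 24.47 m.
Width = 2Δx = 48.9 m.

48.9 m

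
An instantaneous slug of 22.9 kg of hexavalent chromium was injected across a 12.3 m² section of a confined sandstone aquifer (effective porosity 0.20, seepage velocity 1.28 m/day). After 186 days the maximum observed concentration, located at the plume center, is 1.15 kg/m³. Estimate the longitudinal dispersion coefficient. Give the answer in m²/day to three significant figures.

At the plume center C_max = M/(n_e·A·√(4πDt)), so D = M²/(4πt·(n_e·A·C_max)²).
n_e·A·C_max = 0.20 × 12.3 × 1.15 = 2.829 kg/m.
D = 22.9²/(4π × 186 × 2.829²) = 0.0280 m²/day.

0.0280 m²/day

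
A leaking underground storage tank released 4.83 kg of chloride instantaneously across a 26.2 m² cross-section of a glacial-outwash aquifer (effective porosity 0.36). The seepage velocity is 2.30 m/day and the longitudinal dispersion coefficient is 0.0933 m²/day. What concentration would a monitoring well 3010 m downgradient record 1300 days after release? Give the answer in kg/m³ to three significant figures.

For an instantaneous plane source, C(x,t) = M/(n_e·A·√(4πDt)) · exp(−(x−vt)²/(4Dt)), with n_e·A the pore (flow) area.
Plume center vt = 2.30 × 1300 = 2990 m, so the well at 3010 m is 20 m downgradient of the peak.
√(4πDt) = 39.04 m, giving peak height M/(n_e·A·√(4πDt)) = 4.83/(0.36 × 26.2 × 39.04) = 0.01312 kg/m³.
(x−vt)²/(4Dt) = (20)²/(4 × 0.0933 × 1300) = 0.8245; exp(−0.8245) = 0.4385.
C = 0.01312 × 0.4385 = 0.00575 kg/m³.

0.00575 kg/m³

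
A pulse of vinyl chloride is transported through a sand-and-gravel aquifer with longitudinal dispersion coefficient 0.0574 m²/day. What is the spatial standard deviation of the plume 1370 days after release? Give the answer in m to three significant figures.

12.5 m

Dispersive spreading gives a Gaussian with σ² = 2Dt; advection only shifts the center.
σ = √(2 × 0.0574 × 1370) = 12.5 m.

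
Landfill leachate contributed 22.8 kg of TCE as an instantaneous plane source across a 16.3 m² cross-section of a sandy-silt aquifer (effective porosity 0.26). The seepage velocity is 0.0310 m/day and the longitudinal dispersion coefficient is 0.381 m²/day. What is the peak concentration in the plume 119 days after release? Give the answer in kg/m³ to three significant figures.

0.225 kg/m³

The peak of an instantaneous 1D plume sits at x = vt; there the Gaussian factor is 1 and C_max = M/(n_e·A·√(4πDt)), where n_e·A is the pore area the mass is dissolved in.
√(4πDt) = √(4π × 0.381 × 119) = 23.87 m, so C_max = 22.8/(0.26 × 16.3 × 23.87) = 0.225 kg/m³.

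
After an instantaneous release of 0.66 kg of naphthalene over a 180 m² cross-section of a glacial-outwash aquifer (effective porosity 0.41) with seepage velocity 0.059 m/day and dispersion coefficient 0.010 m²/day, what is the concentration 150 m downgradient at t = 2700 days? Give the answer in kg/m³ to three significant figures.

For an instantaneous plane source, C(x,t) = M/(n_e·A·√(4πDt)) · exp(−(x−vt)²/(4Dt)), with n_e·A the pore (flow) area.
Plume center vt = 0.059 × 2700 = 159.3 m, so the well at 150 m is 9.3 m upgradient of the peak.
√(4πDt) = 18.42 m, giving peak height M/(n_e·A·√(4πDt)) = 0.66/(0.41 × 180 × 18.42) = 0.0004855 kg/m³.
(x−vt)²/(4Dt) = (-9.3)²/(4 × 0.010 × 2700) = 0.8008; exp(−0.8008) = 0.4490.
C = 0.0004855 × 0.4490 = 0.000218 kg/m³.

0.000218 kg/m³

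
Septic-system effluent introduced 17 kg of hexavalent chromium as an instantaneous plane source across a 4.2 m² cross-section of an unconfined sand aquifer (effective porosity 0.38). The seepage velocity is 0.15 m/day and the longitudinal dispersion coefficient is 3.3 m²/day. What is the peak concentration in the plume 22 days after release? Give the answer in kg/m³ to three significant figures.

0.353 kg/m³

The peak of an instantaneous 1D plume sits at x = vt; there the Gaussian factor is 1 and C_max = M/(n_e·A·√(4πDt)), where n_e·A is the pore area the mass is dissolved in.
√(4πDt) = √(4π × 3.3 × 22) = 30.20 m, so C_max = 17/(0.38 × 4.2 × 30.20) = 0.353 kg/m³.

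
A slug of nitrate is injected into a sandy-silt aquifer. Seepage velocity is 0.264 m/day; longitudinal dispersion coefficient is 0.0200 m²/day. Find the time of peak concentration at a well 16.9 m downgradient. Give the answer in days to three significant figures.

For the 1D instantaneous-source solution, setting ∂C/∂t = 0 at fixed x gives v²t² + 2Dt − x² = 0, so t = (√(D² + v²x²) − D)/v².
√(D² + v²x²) = √(0.0200² + 0.264² × 16.9²) = 4.462; v² = 0.069696.
t = (4.462 − 0.0200)/0.069696 = 63.7 days (vs. the pure-advection estimate x/v = 64.0 d).

63.7 days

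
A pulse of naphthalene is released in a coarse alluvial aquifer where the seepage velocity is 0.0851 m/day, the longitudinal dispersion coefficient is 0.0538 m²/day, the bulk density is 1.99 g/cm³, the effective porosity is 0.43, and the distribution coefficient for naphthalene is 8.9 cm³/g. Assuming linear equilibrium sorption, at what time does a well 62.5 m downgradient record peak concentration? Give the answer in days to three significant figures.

30700 days

Retardation factor R = 1 + ρ_b·K_d/n = 1 + 1.99 × 8.9/0.43 = 42.19.
Sorption retards both mechanisms: v_R = v/R = 0.002017 m/day, D_R = D/R = 0.001275 m²/day.
Peak time from v_R²t² + 2D_R t − x² = 0: t = (√(D_R² + v_R²x²) − D_R)/v_R².
√(D_R² + v_R²x²) = √(0.001275² + 0.002017² × 62.5²) = 0.1261; v_R² = 4.068e-06.
t = (0.1261 − 0.001275)/4.068e-06 = 30700 days.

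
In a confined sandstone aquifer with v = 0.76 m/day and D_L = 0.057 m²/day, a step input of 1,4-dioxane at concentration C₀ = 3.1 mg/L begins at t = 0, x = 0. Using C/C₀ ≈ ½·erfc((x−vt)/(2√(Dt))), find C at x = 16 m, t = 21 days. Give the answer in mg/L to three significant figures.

For a continuous step input, C/C₀ ≈ ½·erfc((x−vt)/(2√(Dt))).
vt = 0.76 × 21 = 15.96 m and 2√(Dt) = 2√(0.057 × 21) = 2.188 m.
Argument (x−vt)/(2√(Dt)) = (16 − 15.96)/2.188 = 0.01828; ½·erfc(0.01828) = 0.4897.
C = 3.1 × 0.4897 = 1.52 mg/L.

1.52 mg/L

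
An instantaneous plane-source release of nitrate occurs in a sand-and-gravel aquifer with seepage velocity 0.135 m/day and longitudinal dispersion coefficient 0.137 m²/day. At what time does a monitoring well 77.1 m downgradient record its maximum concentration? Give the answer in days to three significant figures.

564 days

For the 1D instantaneous-source solution, setting ∂C/∂t = 0 at fixed x gives v²t² + 2Dt − x² = 0, so t = (√(D² + v²x²) − D)/v².
√(D² + v²x²) = √(0.137² + 0.135² × 77.1²) = 10.41; v² = 0.018225.
t = (10.41 − 0.137)/0.018225 = 564 days (vs. the pure-advection estimate x/v = 571 d).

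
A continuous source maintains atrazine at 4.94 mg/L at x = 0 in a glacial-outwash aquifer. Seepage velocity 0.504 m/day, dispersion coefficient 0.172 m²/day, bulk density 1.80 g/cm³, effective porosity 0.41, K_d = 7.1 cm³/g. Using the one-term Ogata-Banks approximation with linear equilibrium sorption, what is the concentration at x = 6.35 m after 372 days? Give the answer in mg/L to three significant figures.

Retardation factor R = 1 + ρ_b·K_d/n = 1 + 1.80 × 7.1/0.41 = 32.17.
Sorption retards both mechanisms: v_R = v/R = 0.01567 m/day, D_R = D/R = 0.005347 m²/day.
v_R·t = 0.01567 × 372 = 5.82924 m; 2√(D_R t) = 2.821 m; argument = (6.35 − 5.82924)/2.821 = 0.1846.
C = C₀ × ½·erfc(0.1846) = 4.94 × 0.3970 = 1.96 mg/L.

1.96 mg/L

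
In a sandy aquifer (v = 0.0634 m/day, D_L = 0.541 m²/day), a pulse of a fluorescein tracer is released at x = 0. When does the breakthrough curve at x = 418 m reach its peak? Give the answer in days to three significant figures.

6460 days

For the 1D instantaneous-source solution, setting ∂C/∂t = 0 at fixed x gives v²t² + 2Dt − x² = 0, so t = (√(D² + v²x²) − D)/v².
√(D² + v²x²) = √(0.541² + 0.0634² × 418²) = 26.51; v² = 0.00401956.
t = (26.51 − 0.541)/0.00401956 = 6460 days (vs. the pure-advection estimate x/v = 6590 d).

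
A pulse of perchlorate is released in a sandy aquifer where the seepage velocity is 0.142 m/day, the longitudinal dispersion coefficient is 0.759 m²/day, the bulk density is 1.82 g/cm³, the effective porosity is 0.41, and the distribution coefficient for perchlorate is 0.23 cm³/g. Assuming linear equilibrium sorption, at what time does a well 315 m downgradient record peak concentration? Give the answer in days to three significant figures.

4410 days

Retardation factor R = 1 + ρ_b·K_d/n = 1 + 1.82 × 0.23/0.41 = 2.021.
Sorption retards both mechanisms: v_R = v/R = 0.07026 m/day, D_R = D/R = 0.3756 m²/day.
Peak time from v_R²t² + 2D_R t − x² = 0: t = (√(D_R² + v_R²x²) − D_R)/v_R².
√(D_R² + v_R²x²) = √(0.3756² + 0.07026² × 315²) = 22.14; v_R² = 0.004936.
t = (22.14 − 0.3756)/0.004936 = 4410 days.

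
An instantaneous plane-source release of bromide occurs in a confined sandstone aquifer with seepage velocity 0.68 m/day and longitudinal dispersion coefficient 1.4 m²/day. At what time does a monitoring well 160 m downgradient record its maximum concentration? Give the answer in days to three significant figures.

232 days

For the 1D instantaneous-source solution, setting ∂C/∂t = 0 at fixed x gives v²t² + 2Dt − x² = 0, so t = (√(D² + v²x²) − D)/v².
√(D² + v²x²) = √(1.4² + 0.68² × 160²) = 108.8; v² = 0.4624.
t = (108.8 − 1.4)/0.4624 = 232 days (vs. the pure-advection estimate x/v = 235 d).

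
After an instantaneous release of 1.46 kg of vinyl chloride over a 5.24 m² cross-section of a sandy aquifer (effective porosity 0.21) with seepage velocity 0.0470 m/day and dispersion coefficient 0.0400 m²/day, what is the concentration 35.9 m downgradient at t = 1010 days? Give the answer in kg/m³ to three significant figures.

0.0257 kg/m³

For an instantaneous plane source, C(x,t) = M/(n_e·A·√(4πDt)) · exp(−(x−vt)²/(4Dt)), with n_e·A the pore (flow) area.
Plume center vt = 0.0470 × 1010 = 47.47 m, so the well at 35.9 m is 11.57 m upgradient of the peak.
√(4πDt) = 22.53 m, giving peak height M/(n_e·A·√(4πDt)) = 1.46/(0.21 × 5.24 × 22.53) = 0.05889 kg/m³.
(x−vt)²/(4Dt) = (-11.57)²/(4 × 0.0400 × 1010) = 0.8284; exp(−0.8284) = 0.4367.
C = 0.05889 × 0.4367 = 0.0257 kg/m³.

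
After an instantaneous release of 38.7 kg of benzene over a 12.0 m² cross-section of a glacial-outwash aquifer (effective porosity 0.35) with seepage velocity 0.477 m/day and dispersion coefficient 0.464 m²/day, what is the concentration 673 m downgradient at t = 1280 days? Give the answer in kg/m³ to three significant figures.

For an instantaneous plane source, C(x,t) = M/(n_e·A·√(4πDt)) · exp(−(x−vt)²/(4Dt)), with n_e·A the pore (flow) area.
Plume center vt = 0.477 × 1280 = 610.56 m, so the well at 673 m is 62.44 m downgradient of the peak.
√(4πDt) = 86.39 m, giving peak height M/(n_e·A·√(4πDt)) = 38.7/(0.35 × 12.0 × 86.39) = 0.1067 kg/m³.
(x−vt)²/(4Dt) = (62.44)²/(4 × 0.464 × 1280) = 1.641; exp(−1.641) = 0.1938.
C = 0.1067 × 0.1938 = 0.0207 kg/m³.

0.0207 kg/m³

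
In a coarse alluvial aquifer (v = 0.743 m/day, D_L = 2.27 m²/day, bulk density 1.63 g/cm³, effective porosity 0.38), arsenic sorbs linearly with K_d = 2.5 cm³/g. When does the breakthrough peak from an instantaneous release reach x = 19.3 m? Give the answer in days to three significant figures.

Retardation factor R = 1 + ρ_b·K_d/n = 1 + 1.63 × 2.5/0.38 = 11.72.
Sorption retards both mechanisms: v_R = v/R = 0.06340 m/day, D_R = D/R = 0.1937 m²/day.
Peak time from v_R²t² + 2D_R t − x² = 0: t = (√(D_R² + v_R²x²) − D_R)/v_R².
√(D_R² + v_R²x²) = √(0.1937² + 0.06340² × 19.3²) = 1.239; v_R² = 0.004020.
t = (1.239 − 0.1937)/0.004020 = 260 days.

260 days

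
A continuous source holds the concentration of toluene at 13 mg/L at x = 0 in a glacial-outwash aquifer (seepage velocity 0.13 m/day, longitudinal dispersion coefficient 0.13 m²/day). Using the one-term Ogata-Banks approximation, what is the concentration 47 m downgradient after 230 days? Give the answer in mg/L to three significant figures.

0.176 mg/L

For a continuous step input, C/C₀ ≈ ½·erfc((x−vt)/(2√(Dt))).
vt = 0.13 × 230 = 29.9 m and 2√(Dt) = 2√(0.13 × 230) = 10.94 m.
Argument (x−vt)/(2√(Dt)) = (47 − 29.9)/10.94 = 1.563; ½·erfc(1.563) = 0.01354.
C = 13 × 0.01354 = 0.176 mg/L.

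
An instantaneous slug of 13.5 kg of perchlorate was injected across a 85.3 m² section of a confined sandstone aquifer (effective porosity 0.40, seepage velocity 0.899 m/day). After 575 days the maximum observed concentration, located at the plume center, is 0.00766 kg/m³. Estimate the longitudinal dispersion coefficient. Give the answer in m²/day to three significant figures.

0.369 m²/day

At the plume center C_max = M/(n_e·A·√(4πDt)), so D = M²/(4πt·(n_e·A·C_max)²).
n_e·A·C_max = 0.40 × 85.3 × 0.00766 = 0.2614 kg/m.
D = 13.5²/(4π × 575 × 0.2614²) = 0.369 m²/day.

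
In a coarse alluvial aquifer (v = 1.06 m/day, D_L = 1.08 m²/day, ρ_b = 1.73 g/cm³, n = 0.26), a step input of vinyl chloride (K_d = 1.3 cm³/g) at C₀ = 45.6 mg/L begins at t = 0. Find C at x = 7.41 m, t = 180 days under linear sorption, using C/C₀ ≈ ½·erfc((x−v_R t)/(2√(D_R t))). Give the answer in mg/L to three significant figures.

Retardation factor R = 1 + ρ_b·K_d/n = 1 + 1.73 × 1.3/0.26 = 9.650.
Sorption retards both mechanisms: v_R = v/R = 0.1098 m/day, D_R = D/R = 0.1119 m²/day.
v_R·t = 0.1098 × 180 = 19.764 m; 2√(D_R t) = 8.976 m; argument = (7.41 − 19.764)/8.976 = -1.376.
C = C₀ × ½·erfc(-1.376) = 45.6 × 0.9742 = 44.4 mg/L.

44.4 mg/L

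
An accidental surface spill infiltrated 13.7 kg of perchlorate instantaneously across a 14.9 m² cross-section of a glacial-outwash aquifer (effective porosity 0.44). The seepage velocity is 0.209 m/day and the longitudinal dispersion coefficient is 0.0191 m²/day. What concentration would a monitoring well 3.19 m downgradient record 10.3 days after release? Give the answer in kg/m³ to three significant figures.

0.339 kg/m³

For an instantaneous plane source, C(x,t) = M/(n_e·A·√(4πDt)) · exp(−(x−vt)²/(4Dt)), with n_e·A the pore (flow) area.
Plume center vt = 0.209 × 10.3 = 2.1527 m, so the well at 3.19 m is 1.0373 m downgradient of the peak.
√(4πDt) = 1.572 m, giving peak height M/(n_e·A·√(4πDt)) = 13.7/(0.44 × 14.9 × 1.572) = 1.329 kg/m³.
(x−vt)²/(4Dt) = (1.0373)²/(4 × 0.0191 × 10.3) = 1.367; exp(−1.367) = 0.2549.
C = 1.329 × 0.2549 = 0.339 kg/m³.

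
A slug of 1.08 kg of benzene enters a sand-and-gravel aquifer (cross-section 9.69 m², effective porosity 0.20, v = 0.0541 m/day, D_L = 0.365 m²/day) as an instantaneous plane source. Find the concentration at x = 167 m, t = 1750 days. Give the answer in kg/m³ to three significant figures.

0.000803 kg/m³

For an instantaneous plane source, C(x,t) = M/(n_e·A·√(4πDt)) · exp(−(x−vt)²/(4Dt)), with n_e·A the pore (flow) area.
Plume center vt = 0.0541 × 1750 = 94.675 m, so the well at 167 m is 72.325 m downgradient of the peak.
√(4πDt) = 89.59 m, giving peak height M/(n_e·A·√(4πDt)) = 1.08/(0.20 × 9.69 × 89.59) = 0.006220 kg/m³.
(x−vt)²/(4Dt) = (72.325)²/(4 × 0.365 × 1750) = 2.047; exp(−2.047) = 0.1291.
C = 0.006220 × 0.1291 = 0.000803 kg/m³.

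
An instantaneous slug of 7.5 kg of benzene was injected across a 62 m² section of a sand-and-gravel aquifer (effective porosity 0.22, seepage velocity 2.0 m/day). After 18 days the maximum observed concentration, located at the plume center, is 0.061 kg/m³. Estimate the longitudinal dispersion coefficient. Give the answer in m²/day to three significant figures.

At the plume center C_max = M/(n_e·A·√(4πDt)), so D = M²/(4πt·(n_e·A·C_max)²).
n_e·A·C_max = 0.22 × 62 × 0.061 = 0.8320 kg/m.
D = 7.5²/(4π × 18 × 0.8320²) = 0.359 m²/day.

0.359 m²/day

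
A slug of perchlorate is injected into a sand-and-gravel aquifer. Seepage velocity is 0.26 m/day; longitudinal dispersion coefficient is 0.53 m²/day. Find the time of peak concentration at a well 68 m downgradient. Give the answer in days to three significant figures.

For the 1D instantaneous-source solution, setting ∂C/∂t = 0 at fixed x gives v²t² + 2Dt − x² = 0, so t = (√(D² + v²x²) − D)/v².
√(D² + v²x²) = √(0.53² + 0.26² × 68²) = 17.69; v² = 0.0676.
t = (17.69 − 0.53)/0.0676 = 254 days (vs. the pure-advection estimate x/v = 262 d).

254 days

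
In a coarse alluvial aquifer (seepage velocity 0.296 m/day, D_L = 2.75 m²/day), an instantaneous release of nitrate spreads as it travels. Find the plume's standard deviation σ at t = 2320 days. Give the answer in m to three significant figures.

Dispersive spreading gives a Gaussian with σ² = 2Dt; advection only shifts the center.
σ = √(2 × 2.75 × 2320) = 113 m.

113 m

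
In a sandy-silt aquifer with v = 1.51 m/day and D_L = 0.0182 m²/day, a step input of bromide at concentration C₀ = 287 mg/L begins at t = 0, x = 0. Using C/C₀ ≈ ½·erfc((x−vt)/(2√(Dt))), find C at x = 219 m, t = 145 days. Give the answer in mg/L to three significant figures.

For a continuous step input, C/C₀ ≈ ½·erfc((x−vt)/(2√(Dt))).
vt = 1.51 × 145 = 218.95 m and 2√(Dt) = 2√(0.0182 × 145) = 3.249 m.
Argument (x−vt)/(2√(Dt)) = (219 − 218.95)/3.249 = 0.01539; ½·erfc(0.01539) = 0.4913.
C = 287 × 0.4913 = 141 mg/L.

141 mg/L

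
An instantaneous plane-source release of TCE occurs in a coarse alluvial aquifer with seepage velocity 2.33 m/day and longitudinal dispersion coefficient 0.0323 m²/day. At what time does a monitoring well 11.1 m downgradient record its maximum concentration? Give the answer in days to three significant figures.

4.76 days

For the 1D instantaneous-source solution, setting ∂C/∂t = 0 at fixed x gives v²t² + 2Dt − x² = 0, so t = (√(D² + v²x²) − D)/v².
√(D² + v²x²) = √(0.0323² + 2.33² × 11.1²) = 25.86; v² = 5.4289.
t = (25.86 − 0.0323)/5.4289 = 4.76 days (vs. the pure-advection estimate x/v = 4.76 d).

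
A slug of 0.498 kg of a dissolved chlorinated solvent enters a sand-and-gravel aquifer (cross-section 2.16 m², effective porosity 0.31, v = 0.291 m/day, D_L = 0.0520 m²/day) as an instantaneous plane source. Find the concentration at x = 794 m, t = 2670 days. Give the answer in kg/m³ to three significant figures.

0.0106 kg/m³

For an instantaneous plane source, C(x,t) = M/(n_e·A·√(4πDt)) · exp(−(x−vt)²/(4Dt)), with n_e·A the pore (flow) area.
Plume center vt = 0.291 × 2670 = 776.97 m, so the well at 794 m is 17.03 m downgradient of the peak.
√(4πDt) = 41.77 m, giving peak height M/(n_e·A·√(4πDt)) = 0.498/(0.31 × 2.16 × 41.77) = 0.01781 kg/m³.
(x−vt)²/(4Dt) = (17.03)²/(4 × 0.0520 × 2670) = 0.5222; exp(−0.5222) = 0.5932.
C = 0.01781 × 0.5932 = 0.0106 kg/m³.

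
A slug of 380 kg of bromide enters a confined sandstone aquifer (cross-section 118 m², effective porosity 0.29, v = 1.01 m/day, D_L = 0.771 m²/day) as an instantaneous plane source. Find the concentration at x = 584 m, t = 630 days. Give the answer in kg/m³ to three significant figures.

For an instantaneous plane source, C(x,t) = M/(n_e·A·√(4πDt)) · exp(−(x−vt)²/(4Dt)), with n_e·A the pore (flow) area.
Plume center vt = 1.01 × 630 = 636.3 m, so the well at 584 m is 52.3 m upgradient of the peak.
√(4πDt) = 78.13 m, giving peak height M/(n_e·A·√(4πDt)) = 380/(0.29 × 118 × 78.13) = 0.1421 kg/m³.
(x−vt)²/(4Dt) = (-52.3)²/(4 × 0.771 × 630) = 1.408; exp(−1.408) = 0.2446.
C = 0.1421 × 0.2446 = 0.0348 kg/m³.

0.0348 kg/m³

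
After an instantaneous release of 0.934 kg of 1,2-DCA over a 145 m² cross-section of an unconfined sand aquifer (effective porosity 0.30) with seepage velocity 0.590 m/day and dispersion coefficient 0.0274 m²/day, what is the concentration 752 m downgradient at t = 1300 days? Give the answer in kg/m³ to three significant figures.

0.000209 kg/m³

For an instantaneous plane source, C(x,t) = M/(n_e·A·√(4πDt)) · exp(−(x−vt)²/(4Dt)), with n_e·A the pore (flow) area.
Plume center vt = 0.590 × 1300 = 767 m, so the well at 752 m is 15 m upgradient of the peak.
√(4πDt) = 21.16 m, giving peak height M/(n_e·A·√(4πDt)) = 0.934/(0.30 × 145 × 21.16) = 0.001015 kg/m³.
(x−vt)²/(4Dt) = (-15)²/(4 × 0.0274 × 1300) = 1.579; exp(−1.579) = 0.2062.
C = 0.001015 × 0.2062 = 0.000209 kg/m³.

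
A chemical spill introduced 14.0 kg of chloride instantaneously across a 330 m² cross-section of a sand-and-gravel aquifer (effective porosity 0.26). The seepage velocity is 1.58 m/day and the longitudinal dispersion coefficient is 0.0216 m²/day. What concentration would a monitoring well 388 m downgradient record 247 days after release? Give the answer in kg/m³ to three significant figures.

For an instantaneous plane source, C(x,t) = M/(n_e·A·√(4πDt)) · exp(−(x−vt)²/(4Dt)), with n_e·A the pore (flow) area.
Plume center vt = 1.58 × 247 = 390.26 m, so the well at 388 m is 2.26 m upgradient of the peak.
√(4πDt) = 8.188 m, giving peak height M/(n_e·A·√(4πDt)) = 14.0/(0.26 × 330 × 8.188) = 0.01993 kg/m³.
(x−vt)²/(4Dt) = (-2.26)²/(4 × 0.0216 × 247) = 0.2393; exp(−0.2393) = 0.7872.
C = 0.01993 × 0.7872 = 0.0157 kg/m³.

0.0157 kg/m³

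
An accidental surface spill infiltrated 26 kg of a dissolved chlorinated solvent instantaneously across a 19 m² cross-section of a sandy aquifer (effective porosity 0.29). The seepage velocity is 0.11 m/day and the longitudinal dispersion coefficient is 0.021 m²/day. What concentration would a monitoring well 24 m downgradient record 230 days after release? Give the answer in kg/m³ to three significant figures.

0.555 kg/m³

For an instantaneous plane source, C(x,t) = M/(n_e·A·√(4πDt)) · exp(−(x−vt)²/(4Dt)), with n_e·A the pore (flow) area.
Plume center vt = 0.11 × 230 = 25.3 m, so the well at 24 m is 1.3 m upgradient of the peak.
√(4πDt) = 7.791 m, giving peak height M/(n_e·A·√(4πDt)) = 26/(0.29 × 19 × 7.791) = 0.6057 kg/m³.
(x−vt)²/(4Dt) = (-1.3)²/(4 × 0.021 × 230) = 0.08747; exp(−0.08747) = 0.9162.
C = 0.6057 × 0.9162 = 0.555 kg/m³.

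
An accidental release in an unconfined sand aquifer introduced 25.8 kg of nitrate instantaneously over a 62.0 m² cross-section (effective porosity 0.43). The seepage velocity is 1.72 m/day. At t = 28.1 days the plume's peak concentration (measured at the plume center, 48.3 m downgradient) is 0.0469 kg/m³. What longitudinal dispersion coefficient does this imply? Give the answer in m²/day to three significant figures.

1.21 m²/day

At the plume center C_max = M/(n_e·A·√(4πDt)), so D = M²/(4πt·(n_e·A·C_max)²).
n_e·A·C_max = 0.43 × 62.0 × 0.0469 = 1.250 kg/m.
D = 25.8²/(4π × 28.1 × 1.250²) = 1.21 m²/day.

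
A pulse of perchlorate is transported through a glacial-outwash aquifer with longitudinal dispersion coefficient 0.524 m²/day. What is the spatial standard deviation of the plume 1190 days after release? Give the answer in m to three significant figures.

Dispersive spreading gives a Gaussian with σ² = 2Dt; advection only shifts the center.
σ = √(2 × 0.524 × 1190) = 35.3 m.

35.3 m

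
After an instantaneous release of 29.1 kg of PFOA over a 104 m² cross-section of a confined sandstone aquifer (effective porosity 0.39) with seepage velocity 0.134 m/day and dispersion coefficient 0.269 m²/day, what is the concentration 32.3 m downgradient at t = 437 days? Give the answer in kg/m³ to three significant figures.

0.00431 kg/m³

For an instantaneous plane source, C(x,t) = M/(n_e·A·√(4πDt)) · exp(−(x−vt)²/(4Dt)), with n_e·A the pore (flow) area.
Plume center vt = 0.134 × 437 = 58.558 m, so the well at 32.3 m is 26.258 m upgradient of the peak.
√(4πDt) = 38.43 m, giving peak height M/(n_e·A·√(4πDt)) = 29.1/(0.39 × 104 × 38.43) = 0.01867 kg/m³.
(x−vt)²/(4Dt) = (-26.258)²/(4 × 0.269 × 437) = 1.466; exp(−1.466) = 0.2308.
C = 0.01867 × 0.2308 = 0.00431 kg/m³.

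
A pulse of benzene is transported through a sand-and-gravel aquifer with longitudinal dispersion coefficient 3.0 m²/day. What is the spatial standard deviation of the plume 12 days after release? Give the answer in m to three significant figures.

Dispersive spreading gives a Gaussian with σ² = 2Dt; advection only shifts the center.
σ = √(2 × 3.0 × 12) = 8.49 m.

8.49 m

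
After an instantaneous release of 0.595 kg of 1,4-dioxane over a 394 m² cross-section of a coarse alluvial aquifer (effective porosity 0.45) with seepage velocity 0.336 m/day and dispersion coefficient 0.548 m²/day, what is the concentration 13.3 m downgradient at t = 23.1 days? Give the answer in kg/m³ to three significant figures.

For an instantaneous plane source, C(x,t) = M/(n_e·A·√(4πDt)) · exp(−(x−vt)²/(4Dt)), with n_e·A the pore (flow) area.
Plume center vt = 0.336 × 23.1 = 7.7616 m, so the well at 13.3 m is 5.5384 m downgradient of the peak.
√(4πDt) = 12.61 m, giving peak height M/(n_e·A·√(4πDt)) = 0.595/(0.45 × 394 × 12.61) = 0.0002661 kg/m³.
(x−vt)²/(4Dt) = (5.5384)²/(4 × 0.548 × 23.1) = 0.6058; exp(−0.6058) = 0.5456.
C = 0.0002661 × 0.5456 = 0.000145 kg/m³.

0.000145 kg/m³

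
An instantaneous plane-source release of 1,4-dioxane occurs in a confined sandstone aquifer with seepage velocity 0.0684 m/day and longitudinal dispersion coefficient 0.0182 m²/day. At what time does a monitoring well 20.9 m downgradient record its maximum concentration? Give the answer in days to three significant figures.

302 days

For the 1D instantaneous-source solution, setting ∂C/∂t = 0 at fixed x gives v²t² + 2Dt − x² = 0, so t = (√(D² + v²x²) − D)/v².
√(D² + v²x²) = √(0.0182² + 0.0684² × 20.9²) = 1.430; v² = 0.00467856.
t = (1.430 − 0.0182)/0.00467856 = 302 days (vs. the pure-advection estimate x/v = 306 d).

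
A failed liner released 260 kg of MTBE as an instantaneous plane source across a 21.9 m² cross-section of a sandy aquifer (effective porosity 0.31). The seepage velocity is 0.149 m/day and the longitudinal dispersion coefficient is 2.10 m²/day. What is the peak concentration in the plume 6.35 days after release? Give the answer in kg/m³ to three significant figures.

2.96 kg/m³

The peak of an instantaneous 1D plume sits at x = vt; there the Gaussian factor is 1 and C_max = M/(n_e·A·√(4πDt)), where n_e·A is the pore area the mass is dissolved in.
√(4πDt) = √(4π × 2.10 × 6.35) = 12.94 m, so C_max = 260/(0.31 × 21.9 × 12.94) = 2.96 kg/m³.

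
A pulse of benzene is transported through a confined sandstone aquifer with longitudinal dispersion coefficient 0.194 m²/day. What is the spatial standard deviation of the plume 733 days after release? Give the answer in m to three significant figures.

Dispersive spreading gives a Gaussian with σ² = 2Dt; advection only shifts the center.
σ = √(2 × 0.194 × 733) = 16.9 m.

16.9 m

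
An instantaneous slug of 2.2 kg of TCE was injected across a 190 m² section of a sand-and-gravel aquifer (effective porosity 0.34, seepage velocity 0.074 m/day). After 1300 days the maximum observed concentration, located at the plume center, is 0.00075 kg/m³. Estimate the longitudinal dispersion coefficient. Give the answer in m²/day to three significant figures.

0.126 m²/day

At the plume center C_max = M/(n_e·A·√(4πDt)), so D = M²/(4πt·(n_e·A·C_max)²).
n_e·A·C_max = 0.34 × 190 × 0.00075 = 0.04845 kg/m.
D = 2.2²/(4π × 1300 × 0.04845²) = 0.126 m²/day.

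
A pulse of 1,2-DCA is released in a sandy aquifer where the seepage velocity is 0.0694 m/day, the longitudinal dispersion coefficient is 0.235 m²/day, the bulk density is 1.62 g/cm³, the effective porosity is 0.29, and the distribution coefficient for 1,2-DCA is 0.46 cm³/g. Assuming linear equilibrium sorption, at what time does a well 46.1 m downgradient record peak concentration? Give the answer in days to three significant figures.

2200 days

Retardation factor R = 1 + ρ_b·K_d/n = 1 + 1.62 × 0.46/0.29 = 3.570.
Sorption retards both mechanisms: v_R = v/R = 0.01944 m/day, D_R = D/R = 0.06583 m²/day.
Peak time from v_R²t² + 2D_R t − x² = 0: t = (√(D_R² + v_R²x²) − D_R)/v_R².
√(D_R² + v_R²x²) = √(0.06583² + 0.01944² × 46.1²) = 0.8986; v_R² = 0.0003779.
t = (0.8986 − 0.06583)/0.0003779 = 2200 days.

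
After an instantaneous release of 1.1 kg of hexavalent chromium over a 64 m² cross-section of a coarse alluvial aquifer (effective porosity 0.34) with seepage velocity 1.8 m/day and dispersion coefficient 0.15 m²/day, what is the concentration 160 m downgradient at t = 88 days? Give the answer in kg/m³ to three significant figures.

0.00374 kg/m³

For an instantaneous plane source, C(x,t) = M/(n_e·A·√(4πDt)) · exp(−(x−vt)²/(4Dt)), with n_e·A the pore (flow) area.
Plume center vt = 1.8 × 88 = 158.4 m, so the well at 160 m is 1.6 m downgradient of the peak.
√(4πDt) = 12.88 m, giving peak height M/(n_e·A·√(4πDt)) = 1.1/(0.34 × 64 × 12.88) = 0.003925 kg/m³.
(x−vt)²/(4Dt) = (1.6)²/(4 × 0.15 × 88) = 0.04848; exp(−0.04848) = 0.9527.
C = 0.003925 × 0.9527 = 0.00374 kg/m³.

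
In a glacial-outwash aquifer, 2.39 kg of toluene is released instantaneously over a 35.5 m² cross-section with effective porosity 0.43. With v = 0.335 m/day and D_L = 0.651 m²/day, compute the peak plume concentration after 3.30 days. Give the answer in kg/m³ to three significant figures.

0.0301 kg/m³

The peak of an instantaneous 1D plume sits at x = vt; there the Gaussian factor is 1 and C_max = M/(n_e·A·√(4πDt)), where n_e·A is the pore area the mass is dissolved in.
√(4πDt) = √(4π × 0.651 × 3.30) = 5.196 m, so C_max = 2.39/(0.43 × 35.5 × 5.196) = 0.0301 kg/m³.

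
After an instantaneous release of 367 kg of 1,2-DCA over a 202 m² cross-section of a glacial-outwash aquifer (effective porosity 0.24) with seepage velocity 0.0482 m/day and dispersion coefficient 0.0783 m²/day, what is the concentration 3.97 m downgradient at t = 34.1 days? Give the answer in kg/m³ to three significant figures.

0.787 kg/m³

For an instantaneous plane source, C(x,t) = M/(n_e·A·√(4πDt)) · exp(−(x−vt)²/(4Dt)), with n_e·A the pore (flow) area.
Plume center vt = 0.0482 × 34.1 = 1.64362 m, so the well at 3.97 m is 2.32638 m downgradient of the peak.
√(4πDt) = 5.792 m, giving peak height M/(n_e·A·√(4πDt)) = 367/(0.24 × 202 × 5.792) = 1.307 kg/m³.
(x−vt)²/(4Dt) = (2.32638)²/(4 × 0.0783 × 34.1) = 0.5067; exp(−0.5067) = 0.6025.
C = 1.307 × 0.6025 = 0.787 kg/m³.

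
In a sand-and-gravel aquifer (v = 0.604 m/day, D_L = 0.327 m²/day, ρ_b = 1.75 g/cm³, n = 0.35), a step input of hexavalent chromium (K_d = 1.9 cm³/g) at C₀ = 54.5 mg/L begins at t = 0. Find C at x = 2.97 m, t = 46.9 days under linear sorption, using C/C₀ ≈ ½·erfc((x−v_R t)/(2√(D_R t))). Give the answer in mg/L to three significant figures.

Retardation factor R = 1 + ρ_b·K_d/n = 1 + 1.75 × 1.9/0.35 = 10.50.
Sorption retards both mechanisms: v_R = v/R = 0.05752 m/day, D_R = D/R = 0.03114 m²/day.
v_R·t = 0.05752 × 46.9 = 2.697688 m; 2√(D_R t) = 2.417 m; argument = (2.97 − 2.697688)/2.417 = 0.1127.
C = C₀ × ½·erfc(0.1127) = 54.5 × 0.4367 = 23.8 mg/L.

23.8 mg/L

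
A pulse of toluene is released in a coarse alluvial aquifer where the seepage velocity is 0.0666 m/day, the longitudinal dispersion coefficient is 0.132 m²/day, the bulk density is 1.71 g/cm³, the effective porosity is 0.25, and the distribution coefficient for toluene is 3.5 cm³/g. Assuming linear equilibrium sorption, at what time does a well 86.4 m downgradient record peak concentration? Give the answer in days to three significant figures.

Retardation factor R = 1 + ρ_b·K_d/n = 1 + 1.71 × 3.5/0.25 = 24.94.
Sorption retards both mechanisms: v_R = v/R = 0.002670 m/day, D_R = D/R = 0.005293 m²/day.
Peak time from v_R²t² + 2D_R t − x² = 0: t = (√(D_R² + v_R²x²) − D_R)/v_R².
√(D_R² + v_R²x²) = √(0.005293² + 0.002670² × 86.4²) = 0.2307; v_R² = 7.129e-06.
t = (0.2307 − 0.005293)/7.129e-06 = 31600 days.

31600 days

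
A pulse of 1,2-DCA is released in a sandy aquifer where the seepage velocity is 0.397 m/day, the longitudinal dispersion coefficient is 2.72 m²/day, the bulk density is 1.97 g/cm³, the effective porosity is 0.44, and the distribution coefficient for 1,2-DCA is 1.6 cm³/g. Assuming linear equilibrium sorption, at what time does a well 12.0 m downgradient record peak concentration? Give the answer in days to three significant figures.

143 days

Retardation factor R = 1 + ρ_b·K_d/n = 1 + 1.97 × 1.6/0.44 = 8.164.
Sorption retards both mechanisms: v_R = v/R = 0.04863 m/day, D_R = D/R = 0.3332 m²/day.
Peak time from v_R²t² + 2D_R t − x² = 0: t = (√(D_R² + v_R²x²) − D_R)/v_R².
√(D_R² + v_R²x²) = √(0.3332² + 0.04863² × 12.0²) = 0.6720; v_R² = 0.002365.
t = (0.6720 − 0.3332)/0.002365 = 143 days.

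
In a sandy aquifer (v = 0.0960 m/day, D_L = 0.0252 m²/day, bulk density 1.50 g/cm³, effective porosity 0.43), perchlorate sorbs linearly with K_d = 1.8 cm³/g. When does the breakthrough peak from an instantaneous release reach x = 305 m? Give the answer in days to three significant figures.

23100 days

Retardation factor R = 1 + ρ_b·K_d/n = 1 + 1.50 × 1.8/0.43 = 7.279.
Sorption retards both mechanisms: v_R = v/R = 0.01319 m/day, D_R = D/R = 0.003462 m²/day.
Peak time from v_R²t² + 2D_R t − x² = 0: t = (√(D_R² + v_R²x²) − D_R)/v_R².
√(D_R² + v_R²x²) = √(0.003462² + 0.01319² × 305²) = 4.023; v_R² = 0.0001740.
t = (4.023 − 0.003462)/0.0001740 = 23100 days.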